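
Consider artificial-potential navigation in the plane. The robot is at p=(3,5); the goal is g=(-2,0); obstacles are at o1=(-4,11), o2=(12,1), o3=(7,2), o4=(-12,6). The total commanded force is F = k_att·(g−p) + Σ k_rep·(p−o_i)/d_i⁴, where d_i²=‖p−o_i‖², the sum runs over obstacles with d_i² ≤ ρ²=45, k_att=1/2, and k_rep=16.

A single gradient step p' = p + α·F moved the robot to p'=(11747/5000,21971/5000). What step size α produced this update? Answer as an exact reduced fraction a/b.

F_att = 1/2·(g−p) = 1/2·(-5,-5) = (-2.5000,-2.5000)
o1: d²=85 > ρ²=45 → inactive
o2: d²=97 > ρ²=45 → inactive
o3: d²=25 ≤ ρ²=45; F_rep = 16·(-4,3)/25² = (-0.1024,0.0768)
o4: d²=226 > ρ²=45 → inactive
F = F_att + ΣF_rep = (-2.6024,-2.4232)
Δp = p'−p = (-0.6506,-0.6058); α = Δx/Fx = (-3253/5000) / (-3253/1250) = 1/4
check: Δy/Fy = (-3029/5000) / (-3029/1250) = 1/4 ✓

α = 1/4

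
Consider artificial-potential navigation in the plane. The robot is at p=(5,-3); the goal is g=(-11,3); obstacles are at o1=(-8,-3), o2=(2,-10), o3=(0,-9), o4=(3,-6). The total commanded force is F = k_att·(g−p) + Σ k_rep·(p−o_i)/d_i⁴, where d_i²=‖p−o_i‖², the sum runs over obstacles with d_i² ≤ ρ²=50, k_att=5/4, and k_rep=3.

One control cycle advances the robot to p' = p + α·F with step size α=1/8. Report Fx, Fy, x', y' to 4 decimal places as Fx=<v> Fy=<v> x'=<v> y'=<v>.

Fx=-19.9645 Fy=7.5533 x'=2.5044 y'=-2.0558

F_att = 5/4·(g−p) = 5/4·(-16,6) = (-20.0000,7.5000)
o1: d²=169 > ρ²=50 → inactive
o2: d²=58 > ρ²=50 → inactive
o3: d²=61 > ρ²=50 → inactive
o4: d²=13 ≤ ρ²=50; F_rep = 3·(2,3)/13² = (0.0355,0.0533)
F = F_att + ΣF_rep = (-19.9645,7.5533)
p' = p + 1/8·F = (2.5044,-2.0558)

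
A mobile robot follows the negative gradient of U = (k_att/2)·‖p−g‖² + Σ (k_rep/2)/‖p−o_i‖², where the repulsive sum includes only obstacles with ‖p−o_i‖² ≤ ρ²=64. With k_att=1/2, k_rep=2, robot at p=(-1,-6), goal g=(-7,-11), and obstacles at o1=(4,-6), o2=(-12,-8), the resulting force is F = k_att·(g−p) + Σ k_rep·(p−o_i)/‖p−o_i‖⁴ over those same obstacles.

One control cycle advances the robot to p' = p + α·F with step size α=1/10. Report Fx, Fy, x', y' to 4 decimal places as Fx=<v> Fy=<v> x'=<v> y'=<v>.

Fx=-3.0160 Fy=-2.5000 x'=-1.3016 y'=-6.2500

F_att = 1/2·(g−p) = 1/2·(-6,-5) = (-3.0000,-2.5000)
o1: d²=25 ≤ ρ²=64; F_rep = 2·(-5,0)/25² = (-0.0160,0.0000)
o2: d²=125 > ρ²=64 → inactive
F = F_att + ΣF_rep = (-3.0160,-2.5000)
p' = p + 1/10·F = (-1.3016,-6.2500)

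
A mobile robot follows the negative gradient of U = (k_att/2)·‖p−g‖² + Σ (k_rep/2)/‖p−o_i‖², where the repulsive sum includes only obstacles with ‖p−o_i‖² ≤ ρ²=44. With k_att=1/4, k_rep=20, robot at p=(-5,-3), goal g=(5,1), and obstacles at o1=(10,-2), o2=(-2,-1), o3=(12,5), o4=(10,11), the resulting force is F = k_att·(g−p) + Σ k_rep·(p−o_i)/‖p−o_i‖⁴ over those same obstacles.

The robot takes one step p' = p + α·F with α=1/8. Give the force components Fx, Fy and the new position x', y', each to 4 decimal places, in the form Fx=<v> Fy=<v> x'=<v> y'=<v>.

F_att = 1/4·(g−p) = 1/4·(10,4) = (2.5000,1.0000)
o1: d²=226 > ρ²=44 → inactive
o2: d²=13 ≤ ρ²=44; F_rep = 20·(-3,-2)/13² = (-0.3550,-0.2367)
o3: d²=353 > ρ²=44 → inactive
o4: d²=421 > ρ²=44 → inactive
F = F_att + ΣF_rep = (2.1450,0.7633)
p' = p + 1/8·F = (-4.7319,-2.9046)

Fx=2.1450 Fy=0.7633 x'=-4.7319 y'=-2.9046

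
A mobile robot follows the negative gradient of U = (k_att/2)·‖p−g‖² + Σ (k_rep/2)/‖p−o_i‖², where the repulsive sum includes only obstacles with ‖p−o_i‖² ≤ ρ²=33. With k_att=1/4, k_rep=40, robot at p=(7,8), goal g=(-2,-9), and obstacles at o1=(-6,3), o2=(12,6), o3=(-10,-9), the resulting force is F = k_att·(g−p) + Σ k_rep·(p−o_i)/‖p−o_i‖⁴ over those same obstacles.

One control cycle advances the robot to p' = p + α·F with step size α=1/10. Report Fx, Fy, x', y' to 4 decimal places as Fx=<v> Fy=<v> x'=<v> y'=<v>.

Fx=-2.4878 Fy=-4.1549 x'=6.7512 y'=7.5845

F_att = 1/4·(g−p) = 1/4·(-9,-17) = (-2.2500,-4.2500)
o1: d²=194 > ρ²=33 → inactive
o2: d²=29 ≤ ρ²=33; F_rep = 40·(-5,2)/29² = (-0.2378,0.0951)
o3: d²=578 > ρ²=33 → inactive
F = F_att + ΣF_rep = (-2.4878,-4.1549)
p' = p + 1/10·F = (6.7512,7.5845)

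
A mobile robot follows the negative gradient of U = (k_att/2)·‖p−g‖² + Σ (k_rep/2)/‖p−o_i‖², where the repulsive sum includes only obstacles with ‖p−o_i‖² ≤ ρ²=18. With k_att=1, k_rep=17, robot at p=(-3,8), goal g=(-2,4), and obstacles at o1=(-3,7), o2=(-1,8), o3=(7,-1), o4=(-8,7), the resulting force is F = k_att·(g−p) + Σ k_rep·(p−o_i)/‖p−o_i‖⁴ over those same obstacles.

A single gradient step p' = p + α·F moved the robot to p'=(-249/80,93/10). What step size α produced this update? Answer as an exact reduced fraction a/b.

α = 1/10

F_att = 1·(g−p) = 1·(1,-4) = (1.0000,-4.0000)
o1: d²=1 ≤ ρ²=18; F_rep = 17·(0,1)/1² = (0.0000,17.0000)
o2: d²=4 ≤ ρ²=18; F_rep = 17·(-2,0)/4² = (-2.1250,0.0000)
o3: d²=181 > ρ²=18 → inactive
o4: d²=26 > ρ²=18 → inactive
F = F_att + ΣF_rep = (-1.1250,13.0000)
Δp = p'−p = (-0.1125,1.3000); α = Δx/Fx = (-9/80) / (-9/8) = 1/10
check: Δy/Fy = (13/10) / (13) = 1/10 ✓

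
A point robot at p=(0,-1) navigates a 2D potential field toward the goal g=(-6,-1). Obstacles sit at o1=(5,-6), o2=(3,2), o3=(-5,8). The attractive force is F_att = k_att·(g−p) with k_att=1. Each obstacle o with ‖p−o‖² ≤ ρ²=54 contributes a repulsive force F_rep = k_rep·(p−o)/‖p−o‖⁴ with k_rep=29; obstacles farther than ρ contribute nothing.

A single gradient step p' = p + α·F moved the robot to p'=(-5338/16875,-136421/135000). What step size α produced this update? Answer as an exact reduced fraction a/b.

α = 1/20

F_att = 1·(g−p) = 1·(-6,0) = (-6.0000,0.0000)
o1: d²=50 ≤ ρ²=54; F_rep = 29·(-5,5)/50² = (-0.0580,0.0580)
o2: d²=18 ≤ ρ²=54; F_rep = 29·(-3,-3)/18² = (-0.2685,-0.2685)
o3: d²=106 > ρ²=54 → inactive
F = F_att + ΣF_rep = (-6.3265,-0.2105)
Δp = p'−p = (-0.3163,-0.0105); α = Δx/Fx = (-5338/16875) / (-21352/3375) = 1/20
check: Δy/Fy = (-1421/135000) / (-1421/6750) = 1/20 ✓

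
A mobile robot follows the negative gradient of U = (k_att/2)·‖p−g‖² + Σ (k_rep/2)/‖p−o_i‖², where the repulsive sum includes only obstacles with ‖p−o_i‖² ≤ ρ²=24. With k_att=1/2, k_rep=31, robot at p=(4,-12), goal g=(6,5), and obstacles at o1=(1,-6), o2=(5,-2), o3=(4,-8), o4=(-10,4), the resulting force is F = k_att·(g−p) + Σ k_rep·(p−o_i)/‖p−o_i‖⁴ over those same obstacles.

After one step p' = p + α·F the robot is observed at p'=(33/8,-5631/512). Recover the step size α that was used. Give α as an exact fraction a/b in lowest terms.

α = 1/8

F_att = 1/2·(g−p) = 1/2·(2,17) = (1.0000,8.5000)
o1: d²=45 > ρ²=24 → inactive
o2: d²=101 > ρ²=24 → inactive
o3: d²=16 ≤ ρ²=24; F_rep = 31·(0,-4)/16² = (0.0000,-0.4844)
o4: d²=452 > ρ²=24 → inactive
F = F_att + ΣF_rep = (1.0000,8.0156)
Δp = p'−p = (0.1250,1.0020); α = Δx/Fx = (1/8) / (1) = 1/8
check: Δy/Fy = (513/512) / (513/64) = 1/8 ✓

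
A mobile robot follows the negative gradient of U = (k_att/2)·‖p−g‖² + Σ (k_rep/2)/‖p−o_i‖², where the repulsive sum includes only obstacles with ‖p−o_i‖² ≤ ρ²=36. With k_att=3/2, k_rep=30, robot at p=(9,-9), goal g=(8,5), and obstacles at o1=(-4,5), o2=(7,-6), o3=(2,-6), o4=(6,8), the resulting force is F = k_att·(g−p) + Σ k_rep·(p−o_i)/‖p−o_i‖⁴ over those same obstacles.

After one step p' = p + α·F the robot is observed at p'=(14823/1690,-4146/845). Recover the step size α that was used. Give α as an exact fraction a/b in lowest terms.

F_att = 3/2·(g−p) = 3/2·(-1,14) = (-1.5000,21.0000)
o1: d²=365 > ρ²=36 → inactive
o2: d²=13 ≤ ρ²=36; F_rep = 30·(2,-3)/13² = (0.3550,-0.5325)
o3: d²=58 > ρ²=36 → inactive
o4: d²=298 > ρ²=36 → inactive
F = F_att + ΣF_rep = (-1.1450,20.4675)
Δp = p'−p = (-0.2290,4.0935); α = Δx/Fx = (-387/1690) / (-387/338) = 1/5
check: Δy/Fy = (3459/845) / (3459/169) = 1/5 ✓

α = 1/5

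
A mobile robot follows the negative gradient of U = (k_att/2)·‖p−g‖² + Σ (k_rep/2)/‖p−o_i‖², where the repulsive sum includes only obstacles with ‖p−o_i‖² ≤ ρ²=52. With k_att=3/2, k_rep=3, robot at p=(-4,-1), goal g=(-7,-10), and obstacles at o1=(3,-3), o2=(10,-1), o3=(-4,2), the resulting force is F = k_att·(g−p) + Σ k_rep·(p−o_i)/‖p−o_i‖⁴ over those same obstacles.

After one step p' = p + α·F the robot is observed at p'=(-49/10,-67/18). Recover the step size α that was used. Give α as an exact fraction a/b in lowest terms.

F_att = 3/2·(g−p) = 3/2·(-3,-9) = (-4.5000,-13.5000)
o1: d²=53 > ρ²=52 → inactive
o2: d²=196 > ρ²=52 → inactive
o3: d²=9 ≤ ρ²=52; F_rep = 3·(0,-3)/9² = (0.0000,-0.1111)
F = F_att + ΣF_rep = (-4.5000,-13.6111)
Δp = p'−p = (-0.9000,-2.7222); α = Δx/Fx = (-9/10) / (-9/2) = 1/5
check: Δy/Fy = (-49/18) / (-245/18) = 1/5 ✓

α = 1/5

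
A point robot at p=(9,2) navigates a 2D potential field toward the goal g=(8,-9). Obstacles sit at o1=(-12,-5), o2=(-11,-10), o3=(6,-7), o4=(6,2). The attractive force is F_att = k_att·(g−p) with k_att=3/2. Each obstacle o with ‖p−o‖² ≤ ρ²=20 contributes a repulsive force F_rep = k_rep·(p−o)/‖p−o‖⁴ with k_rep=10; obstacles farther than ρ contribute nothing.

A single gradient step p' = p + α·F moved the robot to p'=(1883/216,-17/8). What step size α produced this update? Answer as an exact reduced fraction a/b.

F_att = 3/2·(g−p) = 3/2·(-1,-11) = (-1.5000,-16.5000)
o1: d²=490 > ρ²=20 → inactive
o2: d²=544 > ρ²=20 → inactive
o3: d²=90 > ρ²=20 → inactive
o4: d²=9 ≤ ρ²=20; F_rep = 10·(3,0)/9² = (0.3704,0.0000)
F = F_att + ΣF_rep = (-1.1296,-16.5000)
Δp = p'−p = (-0.2824,-4.1250); α = Δx/Fx = (-61/216) / (-61/54) = 1/4
check: Δy/Fy = (-33/8) / (-33/2) = 1/4 ✓

α = 1/4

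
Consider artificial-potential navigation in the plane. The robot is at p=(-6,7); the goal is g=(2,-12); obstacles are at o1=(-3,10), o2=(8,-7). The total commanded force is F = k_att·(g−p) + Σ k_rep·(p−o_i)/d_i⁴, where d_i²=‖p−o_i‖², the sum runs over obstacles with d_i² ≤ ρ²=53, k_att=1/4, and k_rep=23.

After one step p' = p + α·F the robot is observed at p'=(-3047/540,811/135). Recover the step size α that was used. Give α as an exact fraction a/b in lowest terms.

α = 1/5

F_att = 1/4·(g−p) = 1/4·(8,-19) = (2.0000,-4.7500)
o1: d²=18 ≤ ρ²=53; F_rep = 23·(-3,-3)/18² = (-0.2130,-0.2130)
o2: d²=392 > ρ²=53 → inactive
F = F_att + ΣF_rep = (1.7870,-4.9630)
Δp = p'−p = (0.3574,-0.9926); α = Δx/Fx = (193/540) / (193/108) = 1/5
check: Δy/Fy = (-134/135) / (-134/27) = 1/5 ✓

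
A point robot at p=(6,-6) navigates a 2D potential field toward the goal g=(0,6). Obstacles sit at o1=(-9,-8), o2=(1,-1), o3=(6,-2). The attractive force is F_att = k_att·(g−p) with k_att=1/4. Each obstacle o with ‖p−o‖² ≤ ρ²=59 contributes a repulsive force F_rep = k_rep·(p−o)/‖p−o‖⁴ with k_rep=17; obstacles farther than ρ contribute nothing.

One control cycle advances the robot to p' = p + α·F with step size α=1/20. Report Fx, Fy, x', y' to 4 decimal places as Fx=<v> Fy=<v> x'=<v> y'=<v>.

Fx=-1.4660 Fy=2.7004 x'=5.9267 y'=-5.8650

F_att = 1/4·(g−p) = 1/4·(-6,12) = (-1.5000,3.0000)
o1: d²=229 > ρ²=59 → inactive
o2: d²=50 ≤ ρ²=59; F_rep = 17·(5,-5)/50² = (0.0340,-0.0340)
o3: d²=16 ≤ ρ²=59; F_rep = 17·(0,-4)/16² = (0.0000,-0.2656)
F = F_att + ΣF_rep = (-1.4660,2.7004)
p' = p + 1/20·F = (5.9267,-5.8650)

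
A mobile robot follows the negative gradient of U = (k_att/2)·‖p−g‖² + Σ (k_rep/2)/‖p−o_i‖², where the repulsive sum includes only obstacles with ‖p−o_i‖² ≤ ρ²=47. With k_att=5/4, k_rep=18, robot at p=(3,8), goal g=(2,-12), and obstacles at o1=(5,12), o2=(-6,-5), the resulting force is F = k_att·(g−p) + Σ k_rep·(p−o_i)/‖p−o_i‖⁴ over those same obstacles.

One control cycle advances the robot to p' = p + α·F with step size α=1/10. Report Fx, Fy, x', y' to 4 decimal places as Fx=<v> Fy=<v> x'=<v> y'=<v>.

F_att = 5/4·(g−p) = 5/4·(-1,-20) = (-1.2500,-25.0000)
o1: d²=20 ≤ ρ²=47; F_rep = 18·(-2,-4)/20² = (-0.0900,-0.1800)
o2: d²=250 > ρ²=47 → inactive
F = F_att + ΣF_rep = (-1.3400,-25.1800)
p' = p + 1/10·F = (2.8660,5.4820)

Fx=-1.3400 Fy=-25.1800 x'=2.8660 y'=5.4820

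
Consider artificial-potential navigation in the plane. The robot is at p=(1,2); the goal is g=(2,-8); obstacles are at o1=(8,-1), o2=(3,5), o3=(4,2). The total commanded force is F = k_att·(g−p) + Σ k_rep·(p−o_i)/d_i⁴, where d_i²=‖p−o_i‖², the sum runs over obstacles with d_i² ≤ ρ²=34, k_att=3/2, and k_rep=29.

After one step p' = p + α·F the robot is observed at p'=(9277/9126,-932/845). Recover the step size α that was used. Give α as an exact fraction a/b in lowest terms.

F_att = 3/2·(g−p) = 3/2·(1,-10) = (1.5000,-15.0000)
o1: d²=58 > ρ²=34 → inactive
o2: d²=13 ≤ ρ²=34; F_rep = 29·(-2,-3)/13² = (-0.3432,-0.5148)
o3: d²=9 ≤ ρ²=34; F_rep = 29·(-3,0)/9² = (-1.0741,0.0000)
F = F_att + ΣF_rep = (0.0827,-15.5148)
Δp = p'−p = (0.0165,-3.1030); α = Δx/Fx = (151/9126) / (755/9126) = 1/5
check: Δy/Fy = (-2622/845) / (-2622/169) = 1/5 ✓

α = 1/5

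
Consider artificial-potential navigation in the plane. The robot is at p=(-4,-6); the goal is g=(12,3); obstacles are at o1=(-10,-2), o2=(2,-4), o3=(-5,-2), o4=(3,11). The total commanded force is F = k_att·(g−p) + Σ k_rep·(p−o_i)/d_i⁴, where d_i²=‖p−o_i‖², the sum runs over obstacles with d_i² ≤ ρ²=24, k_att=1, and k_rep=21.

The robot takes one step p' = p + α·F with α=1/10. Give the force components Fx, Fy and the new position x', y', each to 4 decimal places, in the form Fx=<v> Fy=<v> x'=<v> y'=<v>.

Fx=16.0727 Fy=8.7093 x'=-2.3927 y'=-5.1291

F_att = 1·(g−p) = 1·(16,9) = (16.0000,9.0000)
o1: d²=52 > ρ²=24 → inactive
o2: d²=40 > ρ²=24 → inactive
o3: d²=17 ≤ ρ²=24; F_rep = 21·(1,-4)/17² = (0.0727,-0.2907)
o4: d²=338 > ρ²=24 → inactive
F = F_att + ΣF_rep = (16.0727,8.7093)
p' = p + 1/10·F = (-2.3927,-5.1291)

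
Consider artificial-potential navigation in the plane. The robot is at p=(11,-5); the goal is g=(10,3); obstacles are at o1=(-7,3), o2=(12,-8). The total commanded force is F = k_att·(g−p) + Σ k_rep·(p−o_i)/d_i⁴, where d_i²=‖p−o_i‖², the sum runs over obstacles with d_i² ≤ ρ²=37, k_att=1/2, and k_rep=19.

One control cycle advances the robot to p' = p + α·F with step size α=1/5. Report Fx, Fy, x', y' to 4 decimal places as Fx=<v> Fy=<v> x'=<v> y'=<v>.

Fx=-0.6900 Fy=4.5700 x'=10.8620 y'=-4.0860

F_att = 1/2·(g−p) = 1/2·(-1,8) = (-0.5000,4.0000)
o1: d²=388 > ρ²=37 → inactive
o2: d²=10 ≤ ρ²=37; F_rep = 19·(-1,3)/10² = (-0.1900,0.5700)
F = F_att + ΣF_rep = (-0.6900,4.5700)
p' = p + 1/5·F = (10.8620,-4.0860)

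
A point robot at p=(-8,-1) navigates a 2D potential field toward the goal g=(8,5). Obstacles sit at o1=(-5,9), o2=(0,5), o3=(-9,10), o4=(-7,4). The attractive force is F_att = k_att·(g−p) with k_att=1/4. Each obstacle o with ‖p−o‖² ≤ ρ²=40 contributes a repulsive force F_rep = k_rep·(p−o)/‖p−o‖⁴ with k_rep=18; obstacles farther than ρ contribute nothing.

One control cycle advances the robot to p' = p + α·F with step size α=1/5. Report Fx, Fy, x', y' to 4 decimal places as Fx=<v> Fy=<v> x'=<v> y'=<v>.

Fx=3.9734 Fy=1.3669 x'=-7.2053 y'=-0.7266

F_att = 1/4·(g−p) = 1/4·(16,6) = (4.0000,1.5000)
o1: d²=109 > ρ²=40 → inactive
o2: d²=100 > ρ²=40 → inactive
o3: d²=122 > ρ²=40 → inactive
o4: d²=26 ≤ ρ²=40; F_rep = 18·(-1,-5)/26² = (-0.0266,-0.1331)
F = F_att + ΣF_rep = (3.9734,1.3669)
p' = p + 1/5·F = (-7.2053,-0.7266)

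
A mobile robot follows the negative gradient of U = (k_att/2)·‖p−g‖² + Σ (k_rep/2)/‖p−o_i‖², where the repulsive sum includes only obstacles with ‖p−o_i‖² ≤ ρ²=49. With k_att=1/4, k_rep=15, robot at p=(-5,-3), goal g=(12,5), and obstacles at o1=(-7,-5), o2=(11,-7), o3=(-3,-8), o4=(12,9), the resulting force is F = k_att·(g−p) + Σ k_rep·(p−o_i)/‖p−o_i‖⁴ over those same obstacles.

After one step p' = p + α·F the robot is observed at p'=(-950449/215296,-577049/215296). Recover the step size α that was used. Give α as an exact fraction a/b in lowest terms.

F_att = 1/4·(g−p) = 1/4·(17,8) = (4.2500,2.0000)
o1: d²=8 ≤ ρ²=49; F_rep = 15·(2,2)/8² = (0.4688,0.4688)
o2: d²=272 > ρ²=49 → inactive
o3: d²=29 ≤ ρ²=49; F_rep = 15·(-2,5)/29² = (-0.0357,0.0892)
o4: d²=433 > ρ²=49 → inactive
F = F_att + ΣF_rep = (4.6831,2.5579)
Δp = p'−p = (0.5854,0.3197); α = Δx/Fx = (126031/215296) / (126031/26912) = 1/8
check: Δy/Fy = (68839/215296) / (68839/26912) = 1/8 ✓

α = 1/8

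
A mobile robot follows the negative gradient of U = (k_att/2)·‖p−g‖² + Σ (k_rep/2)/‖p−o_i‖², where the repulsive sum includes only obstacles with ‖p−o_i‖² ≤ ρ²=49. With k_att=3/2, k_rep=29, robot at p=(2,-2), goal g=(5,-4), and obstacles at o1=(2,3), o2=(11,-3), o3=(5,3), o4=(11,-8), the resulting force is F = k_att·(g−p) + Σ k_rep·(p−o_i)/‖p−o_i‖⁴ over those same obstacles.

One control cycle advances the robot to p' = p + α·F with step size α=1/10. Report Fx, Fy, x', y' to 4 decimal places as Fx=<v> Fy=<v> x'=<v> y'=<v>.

F_att = 3/2·(g−p) = 3/2·(3,-2) = (4.5000,-3.0000)
o1: d²=25 ≤ ρ²=49; F_rep = 29·(0,-5)/25² = (0.0000,-0.2320)
o2: d²=82 > ρ²=49 → inactive
o3: d²=34 ≤ ρ²=49; F_rep = 29·(-3,-5)/34² = (-0.0753,-0.1254)
o4: d²=117 > ρ²=49 → inactive
F = F_att + ΣF_rep = (4.4247,-3.3574)
p' = p + 1/10·F = (2.4425,-2.3357)

Fx=4.4247 Fy=-3.3574 x'=2.4425 y'=-2.3357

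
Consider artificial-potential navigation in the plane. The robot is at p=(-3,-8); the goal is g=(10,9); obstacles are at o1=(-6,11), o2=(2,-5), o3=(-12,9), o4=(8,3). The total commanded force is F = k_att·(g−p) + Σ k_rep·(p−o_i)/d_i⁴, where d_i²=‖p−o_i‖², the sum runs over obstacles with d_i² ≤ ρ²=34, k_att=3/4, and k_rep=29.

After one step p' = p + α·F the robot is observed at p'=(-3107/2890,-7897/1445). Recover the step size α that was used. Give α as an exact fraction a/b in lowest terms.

α = 1/5

F_att = 3/4·(g−p) = 3/4·(13,17) = (9.7500,12.7500)
o1: d²=370 > ρ²=34 → inactive
o2: d²=34 ≤ ρ²=34; F_rep = 29·(-5,-3)/34² = (-0.1254,-0.0753)
o3: d²=370 > ρ²=34 → inactive
o4: d²=242 > ρ²=34 → inactive
F = F_att + ΣF_rep = (9.6246,12.6747)
Δp = p'−p = (1.9249,2.5349); α = Δx/Fx = (5563/2890) / (5563/578) = 1/5
check: Δy/Fy = (3663/1445) / (3663/289) = 1/5 ✓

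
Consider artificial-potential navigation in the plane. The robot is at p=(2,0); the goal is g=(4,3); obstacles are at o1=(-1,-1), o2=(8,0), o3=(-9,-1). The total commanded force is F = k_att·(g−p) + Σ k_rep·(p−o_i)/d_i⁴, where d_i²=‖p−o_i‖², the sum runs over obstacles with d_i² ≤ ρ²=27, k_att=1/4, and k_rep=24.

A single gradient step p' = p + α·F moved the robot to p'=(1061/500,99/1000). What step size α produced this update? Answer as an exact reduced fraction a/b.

F_att = 1/4·(g−p) = 1/4·(2,3) = (0.5000,0.7500)
o1: d²=10 ≤ ρ²=27; F_rep = 24·(3,1)/10² = (0.7200,0.2400)
o2: d²=36 > ρ²=27 → inactive
o3: d²=122 > ρ²=27 → inactive
F = F_att + ΣF_rep = (1.2200,0.9900)
Δp = p'−p = (0.1220,0.0990); α = Δx/Fx = (61/500) / (61/50) = 1/10
check: Δy/Fy = (99/1000) / (99/100) = 1/10 ✓

α = 1/10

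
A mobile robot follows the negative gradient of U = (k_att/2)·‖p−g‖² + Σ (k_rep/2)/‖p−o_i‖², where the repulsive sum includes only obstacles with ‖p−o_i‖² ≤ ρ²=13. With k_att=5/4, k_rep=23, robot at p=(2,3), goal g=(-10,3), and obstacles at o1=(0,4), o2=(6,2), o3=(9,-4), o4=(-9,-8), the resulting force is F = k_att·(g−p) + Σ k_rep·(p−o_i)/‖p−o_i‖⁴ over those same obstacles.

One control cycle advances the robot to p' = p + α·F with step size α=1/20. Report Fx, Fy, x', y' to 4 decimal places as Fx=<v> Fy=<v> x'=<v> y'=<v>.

Fx=-13.1600 Fy=-0.9200 x'=1.3420 y'=2.9540

F_att = 5/4·(g−p) = 5/4·(-12,0) = (-15.0000,0.0000)
o1: d²=5 ≤ ρ²=13; F_rep = 23·(2,-1)/5² = (1.8400,-0.9200)
o2: d²=17 > ρ²=13 → inactive
o3: d²=98 > ρ²=13 → inactive
o4: d²=242 > ρ²=13 → inactive
F = F_att + ΣF_rep = (-13.1600,-0.9200)
p' = p + 1/20·F = (1.3420,2.9540)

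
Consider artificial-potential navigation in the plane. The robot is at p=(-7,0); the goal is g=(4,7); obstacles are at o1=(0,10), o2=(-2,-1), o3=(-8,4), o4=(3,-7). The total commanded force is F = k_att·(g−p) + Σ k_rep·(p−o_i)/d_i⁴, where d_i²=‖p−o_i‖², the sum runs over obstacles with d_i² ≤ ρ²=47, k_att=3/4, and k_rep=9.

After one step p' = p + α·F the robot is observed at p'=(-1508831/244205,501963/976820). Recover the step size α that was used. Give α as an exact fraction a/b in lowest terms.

α = 1/10

F_att = 3/4·(g−p) = 3/4·(11,7) = (8.2500,5.2500)
o1: d²=149 > ρ²=47 → inactive
o2: d²=26 ≤ ρ²=47; F_rep = 9·(-5,1)/26² = (-0.0666,0.0133)
o3: d²=17 ≤ ρ²=47; F_rep = 9·(1,-4)/17² = (0.0311,-0.1246)
o4: d²=149 > ρ²=47 → inactive
F = F_att + ΣF_rep = (8.2146,5.1387)
Δp = p'−p = (0.8215,0.5139); α = Δx/Fx = (200604/244205) / (401208/48841) = 1/10
check: Δy/Fy = (501963/976820) / (501963/97682) = 1/10 ✓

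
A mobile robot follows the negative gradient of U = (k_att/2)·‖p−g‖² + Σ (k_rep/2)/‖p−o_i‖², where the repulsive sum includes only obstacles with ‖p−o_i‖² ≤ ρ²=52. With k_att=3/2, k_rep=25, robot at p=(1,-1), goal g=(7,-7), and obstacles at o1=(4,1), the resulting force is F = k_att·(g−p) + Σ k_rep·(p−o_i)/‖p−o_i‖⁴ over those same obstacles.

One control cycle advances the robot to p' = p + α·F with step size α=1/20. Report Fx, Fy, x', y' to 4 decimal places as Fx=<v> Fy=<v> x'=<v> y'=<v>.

Fx=8.5562 Fy=-9.2959 x'=1.4278 y'=-1.4648

F_att = 3/2·(g−p) = 3/2·(6,-6) = (9.0000,-9.0000)
o1: d²=13 ≤ ρ²=52; F_rep = 25·(-3,-2)/13² = (-0.4438,-0.2959)
F = F_att + ΣF_rep = (8.5562,-9.2959)
p' = p + 1/20·F = (1.4278,-1.4648)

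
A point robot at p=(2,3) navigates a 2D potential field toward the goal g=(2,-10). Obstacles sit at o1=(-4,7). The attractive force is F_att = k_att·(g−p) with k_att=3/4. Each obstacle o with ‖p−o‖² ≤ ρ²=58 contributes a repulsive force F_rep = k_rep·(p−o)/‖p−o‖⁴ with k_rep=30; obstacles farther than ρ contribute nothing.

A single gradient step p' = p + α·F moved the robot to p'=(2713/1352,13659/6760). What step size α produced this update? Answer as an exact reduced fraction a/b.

α = 1/10

F_att = 3/4·(g−p) = 3/4·(0,-13) = (0.0000,-9.7500)
o1: d²=52 ≤ ρ²=58; F_rep = 30·(6,-4)/52² = (0.0666,-0.0444)
F = F_att + ΣF_rep = (0.0666,-9.7944)
Δp = p'−p = (0.0067,-0.9794); α = Δx/Fx = (9/1352) / (45/676) = 1/10
check: Δy/Fy = (-6621/6760) / (-6621/676) = 1/10 ✓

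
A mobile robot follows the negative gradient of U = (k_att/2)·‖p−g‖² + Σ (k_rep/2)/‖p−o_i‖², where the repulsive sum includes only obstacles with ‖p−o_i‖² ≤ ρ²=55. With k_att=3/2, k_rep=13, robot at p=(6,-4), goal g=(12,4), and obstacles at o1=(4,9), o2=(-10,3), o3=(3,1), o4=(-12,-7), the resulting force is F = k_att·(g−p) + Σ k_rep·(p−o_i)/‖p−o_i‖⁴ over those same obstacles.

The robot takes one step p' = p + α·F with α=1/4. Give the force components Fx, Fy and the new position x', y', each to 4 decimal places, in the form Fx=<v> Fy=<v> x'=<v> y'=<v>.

F_att = 3/2·(g−p) = 3/2·(6,8) = (9.0000,12.0000)
o1: d²=173 > ρ²=55 → inactive
o2: d²=305 > ρ²=55 → inactive
o3: d²=34 ≤ ρ²=55; F_rep = 13·(3,-5)/34² = (0.0337,-0.0562)
o4: d²=333 > ρ²=55 → inactive
F = F_att + ΣF_rep = (9.0337,11.9438)
p' = p + 1/4·F = (8.2584,-1.0141)

Fx=9.0337 Fy=11.9438 x'=8.2584 y'=-1.0141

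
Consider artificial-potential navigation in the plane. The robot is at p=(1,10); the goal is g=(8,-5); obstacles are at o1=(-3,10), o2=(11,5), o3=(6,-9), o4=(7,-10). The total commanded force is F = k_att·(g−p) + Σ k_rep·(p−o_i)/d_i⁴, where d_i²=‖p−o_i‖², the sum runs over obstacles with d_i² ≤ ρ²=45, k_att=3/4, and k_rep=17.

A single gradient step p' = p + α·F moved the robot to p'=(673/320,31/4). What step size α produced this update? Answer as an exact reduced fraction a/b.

F_att = 3/4·(g−p) = 3/4·(7,-15) = (5.2500,-11.2500)
o1: d²=16 ≤ ρ²=45; F_rep = 17·(4,0)/16² = (0.2656,0.0000)
o2: d²=125 > ρ²=45 → inactive
o3: d²=386 > ρ²=45 → inactive
o4: d²=436 > ρ²=45 → inactive
F = F_att + ΣF_rep = (5.5156,-11.2500)
Δp = p'−p = (1.1031,-2.2500); α = Δx/Fx = (353/320) / (353/64) = 1/5
check: Δy/Fy = (-9/4) / (-45/4) = 1/5 ✓

α = 1/5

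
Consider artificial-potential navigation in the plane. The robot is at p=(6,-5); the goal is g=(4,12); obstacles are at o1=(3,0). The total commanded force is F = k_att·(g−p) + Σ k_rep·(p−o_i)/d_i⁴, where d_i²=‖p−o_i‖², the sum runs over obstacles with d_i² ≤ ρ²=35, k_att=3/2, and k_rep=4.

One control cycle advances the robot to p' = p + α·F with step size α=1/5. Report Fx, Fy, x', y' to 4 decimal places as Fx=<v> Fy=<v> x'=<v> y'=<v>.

F_att = 3/2·(g−p) = 3/2·(-2,17) = (-3.0000,25.5000)
o1: d²=34 ≤ ρ²=35; F_rep = 4·(3,-5)/34² = (0.0104,-0.0173)
F = F_att + ΣF_rep = (-2.9896,25.4827)
p' = p + 1/5·F = (5.4021,0.0965)

Fx=-2.9896 Fy=25.4827 x'=5.4021 y'=0.0965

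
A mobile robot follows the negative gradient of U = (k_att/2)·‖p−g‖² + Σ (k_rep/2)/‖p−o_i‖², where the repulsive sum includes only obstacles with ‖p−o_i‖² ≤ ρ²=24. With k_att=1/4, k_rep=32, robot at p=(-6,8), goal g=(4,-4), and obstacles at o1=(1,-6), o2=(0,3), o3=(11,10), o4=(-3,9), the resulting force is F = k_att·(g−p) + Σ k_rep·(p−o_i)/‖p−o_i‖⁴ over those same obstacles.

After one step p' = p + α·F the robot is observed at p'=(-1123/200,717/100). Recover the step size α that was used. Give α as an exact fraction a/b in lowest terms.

α = 1/4

F_att = 1/4·(g−p) = 1/4·(10,-12) = (2.5000,-3.0000)
o1: d²=245 > ρ²=24 → inactive
o2: d²=61 > ρ²=24 → inactive
o3: d²=293 > ρ²=24 → inactive
o4: d²=10 ≤ ρ²=24; F_rep = 32·(-3,-1)/10² = (-0.9600,-0.3200)
F = F_att + ΣF_rep = (1.5400,-3.3200)
Δp = p'−p = (0.3850,-0.8300); α = Δx/Fx = (77/200) / (77/50) = 1/4
check: Δy/Fy = (-83/100) / (-83/25) = 1/4 ✓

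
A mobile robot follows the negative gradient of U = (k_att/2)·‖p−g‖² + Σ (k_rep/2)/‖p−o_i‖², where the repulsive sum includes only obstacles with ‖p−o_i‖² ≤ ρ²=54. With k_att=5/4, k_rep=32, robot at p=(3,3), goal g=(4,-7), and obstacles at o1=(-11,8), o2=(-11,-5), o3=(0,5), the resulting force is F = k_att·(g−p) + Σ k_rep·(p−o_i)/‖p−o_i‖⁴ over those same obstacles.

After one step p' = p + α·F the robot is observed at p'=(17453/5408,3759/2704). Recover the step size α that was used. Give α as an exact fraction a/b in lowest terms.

α = 1/8

F_att = 5/4·(g−p) = 5/4·(1,-10) = (1.2500,-12.5000)
o1: d²=221 > ρ²=54 → inactive
o2: d²=260 > ρ²=54 → inactive
o3: d²=13 ≤ ρ²=54; F_rep = 32·(3,-2)/13² = (0.5680,-0.3787)
F = F_att + ΣF_rep = (1.8180,-12.8787)
Δp = p'−p = (0.2273,-1.6098); α = Δx/Fx = (1229/5408) / (1229/676) = 1/8
check: Δy/Fy = (-4353/2704) / (-4353/338) = 1/8 ✓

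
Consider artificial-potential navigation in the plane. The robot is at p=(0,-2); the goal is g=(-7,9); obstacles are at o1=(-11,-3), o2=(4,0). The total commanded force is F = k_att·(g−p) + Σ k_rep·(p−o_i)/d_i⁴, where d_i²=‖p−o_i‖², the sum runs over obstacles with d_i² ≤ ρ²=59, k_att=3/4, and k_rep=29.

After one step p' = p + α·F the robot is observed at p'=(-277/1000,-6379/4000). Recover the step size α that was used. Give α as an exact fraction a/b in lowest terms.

F_att = 3/4·(g−p) = 3/4·(-7,11) = (-5.2500,8.2500)
o1: d²=122 > ρ²=59 → inactive
o2: d²=20 ≤ ρ²=59; F_rep = 29·(-4,-2)/20² = (-0.2900,-0.1450)
F = F_att + ΣF_rep = (-5.5400,8.1050)
Δp = p'−p = (-0.2770,0.4052); α = Δx/Fx = (-277/1000) / (-277/50) = 1/20
check: Δy/Fy = (1621/4000) / (1621/200) = 1/20 ✓

α = 1/20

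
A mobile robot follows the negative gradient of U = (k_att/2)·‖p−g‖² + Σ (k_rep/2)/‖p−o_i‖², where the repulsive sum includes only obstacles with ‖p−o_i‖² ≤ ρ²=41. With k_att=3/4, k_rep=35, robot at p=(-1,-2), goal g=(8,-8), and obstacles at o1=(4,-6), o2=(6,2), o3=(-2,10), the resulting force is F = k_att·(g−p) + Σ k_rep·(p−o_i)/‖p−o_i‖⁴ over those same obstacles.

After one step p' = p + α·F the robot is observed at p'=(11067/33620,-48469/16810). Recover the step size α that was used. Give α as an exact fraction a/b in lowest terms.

α = 1/5

F_att = 3/4·(g−p) = 3/4·(9,-6) = (6.7500,-4.5000)
o1: d²=41 ≤ ρ²=41; F_rep = 35·(-5,4)/41² = (-0.1041,0.0833)
o2: d²=65 > ρ²=41 → inactive
o3: d²=145 > ρ²=41 → inactive
F = F_att + ΣF_rep = (6.6459,-4.4167)
Δp = p'−p = (1.3292,-0.8833); α = Δx/Fx = (44687/33620) / (44687/6724) = 1/5
check: Δy/Fy = (-14849/16810) / (-14849/3362) = 1/5 ✓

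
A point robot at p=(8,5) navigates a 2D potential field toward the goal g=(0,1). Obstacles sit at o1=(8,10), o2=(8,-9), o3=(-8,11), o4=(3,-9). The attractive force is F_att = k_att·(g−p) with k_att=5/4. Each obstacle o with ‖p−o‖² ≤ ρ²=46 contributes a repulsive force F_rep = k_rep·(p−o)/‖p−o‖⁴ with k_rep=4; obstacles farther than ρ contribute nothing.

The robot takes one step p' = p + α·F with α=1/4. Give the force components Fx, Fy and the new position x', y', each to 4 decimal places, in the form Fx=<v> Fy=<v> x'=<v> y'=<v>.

Fx=-10.0000 Fy=-5.0320 x'=5.5000 y'=3.7420

F_att = 5/4·(g−p) = 5/4·(-8,-4) = (-10.0000,-5.0000)
o1: d²=25 ≤ ρ²=46; F_rep = 4·(0,-5)/25² = (0.0000,-0.0320)
o2: d²=196 > ρ²=46 → inactive
o3: d²=292 > ρ²=46 → inactive
o4: d²=221 > ρ²=46 → inactive
F = F_att + ΣF_rep = (-10.0000,-5.0320)
p' = p + 1/4·F = (5.5000,3.7420)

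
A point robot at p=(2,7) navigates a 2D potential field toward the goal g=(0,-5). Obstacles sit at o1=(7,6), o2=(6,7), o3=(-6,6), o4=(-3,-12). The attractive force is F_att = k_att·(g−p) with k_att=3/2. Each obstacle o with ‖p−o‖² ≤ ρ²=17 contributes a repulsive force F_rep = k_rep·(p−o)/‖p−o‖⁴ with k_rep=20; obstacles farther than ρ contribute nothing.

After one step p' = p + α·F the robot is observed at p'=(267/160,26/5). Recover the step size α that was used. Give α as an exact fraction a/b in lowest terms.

F_att = 3/2·(g−p) = 3/2·(-2,-12) = (-3.0000,-18.0000)
o1: d²=26 > ρ²=17 → inactive
o2: d²=16 ≤ ρ²=17; F_rep = 20·(-4,0)/16² = (-0.3125,0.0000)
o3: d²=65 > ρ²=17 → inactive
o4: d²=386 > ρ²=17 → inactive
F = F_att + ΣF_rep = (-3.3125,-18.0000)
Δp = p'−p = (-0.3312,-1.8000); α = Δx/Fx = (-53/160) / (-53/16) = 1/10
check: Δy/Fy = (-9/5) / (-18) = 1/10 ✓

α = 1/10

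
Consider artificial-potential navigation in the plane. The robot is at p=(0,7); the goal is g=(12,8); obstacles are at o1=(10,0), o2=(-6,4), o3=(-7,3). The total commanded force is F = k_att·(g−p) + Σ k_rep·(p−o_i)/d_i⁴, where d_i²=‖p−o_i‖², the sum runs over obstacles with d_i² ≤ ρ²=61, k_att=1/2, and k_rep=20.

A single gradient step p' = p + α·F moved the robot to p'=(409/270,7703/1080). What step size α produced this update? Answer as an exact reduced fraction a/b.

F_att = 1/2·(g−p) = 1/2·(12,1) = (6.0000,0.5000)
o1: d²=149 > ρ²=61 → inactive
o2: d²=45 ≤ ρ²=61; F_rep = 20·(6,3)/45² = (0.0593,0.0296)
o3: d²=65 > ρ²=61 → inactive
F = F_att + ΣF_rep = (6.0593,0.5296)
Δp = p'−p = (1.5148,0.1324); α = Δx/Fx = (409/270) / (818/135) = 1/4
check: Δy/Fy = (143/1080) / (143/270) = 1/4 ✓

α = 1/4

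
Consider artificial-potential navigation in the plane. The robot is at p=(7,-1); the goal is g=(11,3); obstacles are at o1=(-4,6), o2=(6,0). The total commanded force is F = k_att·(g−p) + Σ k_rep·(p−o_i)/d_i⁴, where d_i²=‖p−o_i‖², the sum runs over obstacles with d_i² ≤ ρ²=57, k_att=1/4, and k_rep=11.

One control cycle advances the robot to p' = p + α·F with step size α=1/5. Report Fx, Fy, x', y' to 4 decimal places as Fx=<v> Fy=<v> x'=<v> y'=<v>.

F_att = 1/4·(g−p) = 1/4·(4,4) = (1.0000,1.0000)
o1: d²=170 > ρ²=57 → inactive
o2: d²=2 ≤ ρ²=57; F_rep = 11·(1,-1)/2² = (2.7500,-2.7500)
F = F_att + ΣF_rep = (3.7500,-1.7500)
p' = p + 1/5·F = (7.7500,-1.3500)

Fx=3.7500 Fy=-1.7500 x'=7.7500 y'=-1.3500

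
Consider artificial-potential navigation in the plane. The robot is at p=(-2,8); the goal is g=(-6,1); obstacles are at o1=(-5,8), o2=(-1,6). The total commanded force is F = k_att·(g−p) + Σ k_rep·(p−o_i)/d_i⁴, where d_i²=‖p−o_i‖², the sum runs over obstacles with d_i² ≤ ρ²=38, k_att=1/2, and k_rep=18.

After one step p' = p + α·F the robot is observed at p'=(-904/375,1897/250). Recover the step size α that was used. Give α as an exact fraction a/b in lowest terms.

α = 1/5

F_att = 1/2·(g−p) = 1/2·(-4,-7) = (-2.0000,-3.5000)
o1: d²=9 ≤ ρ²=38; F_rep = 18·(3,0)/9² = (0.6667,0.0000)
o2: d²=5 ≤ ρ²=38; F_rep = 18·(-1,2)/5² = (-0.7200,1.4400)
F = F_att + ΣF_rep = (-2.0533,-2.0600)
Δp = p'−p = (-0.4107,-0.4120); α = Δx/Fx = (-154/375) / (-154/75) = 1/5
check: Δy/Fy = (-103/250) / (-103/50) = 1/5 ✓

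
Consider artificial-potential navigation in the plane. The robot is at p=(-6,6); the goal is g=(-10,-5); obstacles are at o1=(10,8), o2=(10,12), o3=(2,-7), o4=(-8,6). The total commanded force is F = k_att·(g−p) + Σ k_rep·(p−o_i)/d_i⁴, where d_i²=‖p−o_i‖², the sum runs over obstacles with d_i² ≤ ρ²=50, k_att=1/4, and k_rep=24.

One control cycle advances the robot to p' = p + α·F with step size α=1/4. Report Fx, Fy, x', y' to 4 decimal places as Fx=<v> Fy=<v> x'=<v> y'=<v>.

Fx=2.0000 Fy=-2.7500 x'=-5.5000 y'=5.3125

F_att = 1/4·(g−p) = 1/4·(-4,-11) = (-1.0000,-2.7500)
o1: d²=260 > ρ²=50 → inactive
o2: d²=292 > ρ²=50 → inactive
o3: d²=233 > ρ²=50 → inactive
o4: d²=4 ≤ ρ²=50; F_rep = 24·(2,0)/4² = (3.0000,0.0000)
F = F_att + ΣF_rep = (2.0000,-2.7500)
p' = p + 1/4·F = (-5.5000,5.3125)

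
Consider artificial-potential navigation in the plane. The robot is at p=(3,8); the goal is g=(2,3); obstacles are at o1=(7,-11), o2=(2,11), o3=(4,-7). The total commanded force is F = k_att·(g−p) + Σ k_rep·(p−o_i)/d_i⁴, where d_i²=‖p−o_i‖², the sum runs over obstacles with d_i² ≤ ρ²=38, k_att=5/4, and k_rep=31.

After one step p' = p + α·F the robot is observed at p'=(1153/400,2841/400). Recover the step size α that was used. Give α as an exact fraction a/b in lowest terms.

F_att = 5/4·(g−p) = 5/4·(-1,-5) = (-1.2500,-6.2500)
o1: d²=377 > ρ²=38 → inactive
o2: d²=10 ≤ ρ²=38; F_rep = 31·(1,-3)/10² = (0.3100,-0.9300)
o3: d²=226 > ρ²=38 → inactive
F = F_att + ΣF_rep = (-0.9400,-7.1800)
Δp = p'−p = (-0.1175,-0.8975); α = Δx/Fx = (-47/400) / (-47/50) = 1/8
check: Δy/Fy = (-359/400) / (-359/50) = 1/8 ✓

α = 1/8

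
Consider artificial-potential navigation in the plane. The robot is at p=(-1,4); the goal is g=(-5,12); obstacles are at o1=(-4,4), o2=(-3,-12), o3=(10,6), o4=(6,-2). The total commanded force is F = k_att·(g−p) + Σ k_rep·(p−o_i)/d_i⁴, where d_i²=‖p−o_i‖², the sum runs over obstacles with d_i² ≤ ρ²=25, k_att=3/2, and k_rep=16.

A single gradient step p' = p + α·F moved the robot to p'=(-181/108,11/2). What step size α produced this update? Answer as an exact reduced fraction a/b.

α = 1/8

F_att = 3/2·(g−p) = 3/2·(-4,8) = (-6.0000,12.0000)
o1: d²=9 ≤ ρ²=25; F_rep = 16·(3,0)/9² = (0.5926,0.0000)
o2: d²=260 > ρ²=25 → inactive
o3: d²=125 > ρ²=25 → inactive
o4: d²=85 > ρ²=25 → inactive
F = F_att + ΣF_rep = (-5.4074,12.0000)
Δp = p'−p = (-0.6759,1.5000); α = Δx/Fx = (-73/108) / (-146/27) = 1/8
check: Δy/Fy = (3/2) / (12) = 1/8 ✓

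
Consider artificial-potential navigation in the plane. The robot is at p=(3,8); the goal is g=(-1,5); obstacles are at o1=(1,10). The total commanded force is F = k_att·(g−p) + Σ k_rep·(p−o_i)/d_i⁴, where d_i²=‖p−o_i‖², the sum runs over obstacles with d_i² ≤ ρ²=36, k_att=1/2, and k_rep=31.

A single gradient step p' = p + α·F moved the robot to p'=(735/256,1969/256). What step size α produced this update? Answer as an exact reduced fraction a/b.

α = 1/8

F_att = 1/2·(g−p) = 1/2·(-4,-3) = (-2.0000,-1.5000)
o1: d²=8 ≤ ρ²=36; F_rep = 31·(2,-2)/8² = (0.9688,-0.9688)
F = F_att + ΣF_rep = (-1.0312,-2.4688)
Δp = p'−p = (-0.1289,-0.3086); α = Δx/Fx = (-33/256) / (-33/32) = 1/8
check: Δy/Fy = (-79/256) / (-79/32) = 1/8 ✓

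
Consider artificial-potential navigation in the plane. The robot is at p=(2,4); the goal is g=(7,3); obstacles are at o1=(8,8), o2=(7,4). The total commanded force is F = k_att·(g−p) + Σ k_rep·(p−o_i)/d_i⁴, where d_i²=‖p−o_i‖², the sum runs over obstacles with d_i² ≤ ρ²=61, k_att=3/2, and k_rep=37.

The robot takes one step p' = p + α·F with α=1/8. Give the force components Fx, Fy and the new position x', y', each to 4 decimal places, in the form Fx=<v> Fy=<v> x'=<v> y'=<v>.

Fx=7.1219 Fy=-1.5547 x'=2.8902 y'=3.8057

F_att = 3/2·(g−p) = 3/2·(5,-1) = (7.5000,-1.5000)
o1: d²=52 ≤ ρ²=61; F_rep = 37·(-6,-4)/52² = (-0.0821,-0.0547)
o2: d²=25 ≤ ρ²=61; F_rep = 37·(-5,0)/25² = (-0.2960,0.0000)
F = F_att + ΣF_rep = (7.1219,-1.5547)
p' = p + 1/8·F = (2.8902,3.8057)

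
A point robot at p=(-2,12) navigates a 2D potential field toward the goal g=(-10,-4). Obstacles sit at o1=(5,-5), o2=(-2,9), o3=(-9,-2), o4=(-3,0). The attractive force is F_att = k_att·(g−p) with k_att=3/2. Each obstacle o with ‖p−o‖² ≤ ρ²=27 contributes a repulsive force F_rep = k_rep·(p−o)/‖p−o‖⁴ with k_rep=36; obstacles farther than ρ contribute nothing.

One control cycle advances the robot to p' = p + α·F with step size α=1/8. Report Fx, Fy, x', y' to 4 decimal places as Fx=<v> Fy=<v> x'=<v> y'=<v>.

Fx=-12.0000 Fy=-22.6667 x'=-3.5000 y'=9.1667

F_att = 3/2·(g−p) = 3/2·(-8,-16) = (-12.0000,-24.0000)
o1: d²=338 > ρ²=27 → inactive
o2: d²=9 ≤ ρ²=27; F_rep = 36·(0,3)/9² = (0.0000,1.3333)
o3: d²=245 > ρ²=27 → inactive
o4: d²=145 > ρ²=27 → inactive
F = F_att + ΣF_rep = (-12.0000,-22.6667)
p' = p + 1/8·F = (-3.5000,9.1667)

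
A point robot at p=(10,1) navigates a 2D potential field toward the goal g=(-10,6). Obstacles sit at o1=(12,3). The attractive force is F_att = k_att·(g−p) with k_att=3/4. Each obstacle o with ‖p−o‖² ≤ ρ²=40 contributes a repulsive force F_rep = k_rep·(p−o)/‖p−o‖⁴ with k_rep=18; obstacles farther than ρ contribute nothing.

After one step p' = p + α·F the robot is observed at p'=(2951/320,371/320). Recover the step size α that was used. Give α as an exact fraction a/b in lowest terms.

α = 1/20

F_att = 3/4·(g−p) = 3/4·(-20,5) = (-15.0000,3.7500)
o1: d²=8 ≤ ρ²=40; F_rep = 18·(-2,-2)/8² = (-0.5625,-0.5625)
F = F_att + ΣF_rep = (-15.5625,3.1875)
Δp = p'−p = (-0.7781,0.1594); α = Δx/Fx = (-249/320) / (-249/16) = 1/20
check: Δy/Fy = (51/320) / (51/16) = 1/20 ✓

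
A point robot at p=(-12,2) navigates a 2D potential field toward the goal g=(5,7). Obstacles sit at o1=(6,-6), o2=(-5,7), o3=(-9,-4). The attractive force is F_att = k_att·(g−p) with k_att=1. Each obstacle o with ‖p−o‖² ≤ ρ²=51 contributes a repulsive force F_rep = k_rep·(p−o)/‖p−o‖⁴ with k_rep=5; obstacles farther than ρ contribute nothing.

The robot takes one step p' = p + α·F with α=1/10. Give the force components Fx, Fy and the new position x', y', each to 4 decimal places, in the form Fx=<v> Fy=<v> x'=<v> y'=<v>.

Fx=16.9926 Fy=5.0148 x'=-10.3007 y'=2.5015

F_att = 1·(g−p) = 1·(17,5) = (17.0000,5.0000)
o1: d²=388 > ρ²=51 → inactive
o2: d²=74 > ρ²=51 → inactive
o3: d²=45 ≤ ρ²=51; F_rep = 5·(-3,6)/45² = (-0.0074,0.0148)
F = F_att + ΣF_rep = (16.9926,5.0148)
p' = p + 1/10·F = (-10.3007,2.5015)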